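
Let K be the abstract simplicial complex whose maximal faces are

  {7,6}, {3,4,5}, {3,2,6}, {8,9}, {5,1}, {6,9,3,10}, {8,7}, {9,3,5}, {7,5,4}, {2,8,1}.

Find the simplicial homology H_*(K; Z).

Take the total order 1 < 2 < 3 < 4 < 5 < 6 < 7 < 8 < 9 < 10 on the vertex set. Then K (dimension 3) consists of the simplices:

  0-simplices (10): [1], [2], [3], [4], [5], [6], [7], [8], [9], [10]
  1-simplices (21): [1,2], [1,5], [1,8], [2,3], [2,6], [2,8], [3,4], [3,5], [3,6], [3,9], [3,10], [4,5], [4,7], [5,7], [5,9], [6,7], [6,9], [6,10], [7,8], [8,9], [9,10]
  2-simplices (9): [1,2,8], [2,3,6], [3,4,5], [3,5,9], [3,6,9], [3,6,10], [3,9,10], [4,5,7], [6,9,10]
  3-simplices (1): [3,6,9,10]

so the chain groups are C_0 ≅ Z^10, C_1 ≅ Z^21, C_2 ≅ Z^9, C_3 ≅ Z^1.

∂_1: C_1 → C_0 maps an edge to its endpoints' difference, ∂[p,q] = q − p. For instance
  ∂[2,8] = [8] − [2].
As a 10×21 matrix over Z this has rank 9, with invariant factors (1,1,1,1,1,1,1,1,1).

The boundary map ∂_2: C_2 → C_1 sends each 2-simplex [p,q,r] to [q,r] − [p,r] + [p,q]. For instance
  ∂[4,5,7] = [5,7] − [4,7] + [4,5],
  ∂[6,9,10] = [9,10] − [6,10] + [6,9].
As a 21×9 matrix over Z this has rank 8, with invariant factors (1,1,1,1,1,1,1,1).

∂_3: C_3 → C_2 sends each 3-simplex σ to the alternating sum Σ_i (−1)^i (σ with its i-th vertex removed). For instance
  ∂[3,6,9,10] = [6,9,10] − [3,9,10] + [3,6,10] − [3,6,9].
The 9×1 boundary matrix has rank 1 and Smith normal form diag(1).

From H_k ≅ ker(∂_k) / im(∂_{k+1}) we obtain:

  H_0: rank C_0 − rank ∂_1 = 10 − 9 = 1, and the invariant factors of ∂_1 are all 1, so H_0 ≅ Z.
  H_1: rank ker ∂_1 − rank ∂_2 = (21 − 9) − 8 = 4, and the invariant factors of ∂_2 are all 1, so H_1 ≅ Z^4.
  H_2: rank ker ∂_2 − rank ∂_3 = (9 − 8) − 1 = 0, and the invariant factors of ∂_3 are all 1, so H_2 ≅ 0.
  H_3: rank ker ∂_3 − rank ∂_4 = (1 − 1) − 0 = 0, and there is no ∂_4, so H_3 ≅ 0.

H_0 ≅ Z,  H_1 ≅ Z^4,  H_2 = 0,  H_3 = 0.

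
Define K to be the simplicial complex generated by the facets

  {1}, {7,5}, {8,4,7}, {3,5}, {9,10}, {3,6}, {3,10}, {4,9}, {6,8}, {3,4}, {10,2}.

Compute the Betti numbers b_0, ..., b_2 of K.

b_0 = 2, b_1 = 3, b_2 = 0.

Take the total order 1 < 2 < 3 < 4 < 5 < 6 < 7 < 8 < 9 < 10 on the vertex set. Then K (dimension 2) consists of the simplices:

  0-simplices (10): [1], [2], [3], [4], [5], [6], [7], [8], [9], [10]
  1-simplices (12): [2,10], [3,4], [3,5], [3,6], [3,10], [4,7], [4,8], [4,9], [5,7], [6,8], [7,8], [9,10]
  2-simplices (1): [4,7,8]

giving chain groups C_0 ≅ Z^10, C_1 ≅ Z^12, C_2 ≅ Z^1.

Boundary ∂_1: C_1 → C_0 is given by ∂[p,q] = [q] − [p].
The resulting 10×12 matrix has rank 8, and its Smith normal form has invariant factors (1,1,1,1,1,1,1,1).

∂_2: C_2 → C_1 maps a triangle to the signed sum of its edges. For instance
  ∂[4,7,8] = [7,8] − [4,8] + [4,7].
The 12×1 boundary matrix has rank 1 and Smith normal form diag(1).

From H_k ≅ ker(∂_k) / im(∂_{k+1}) we obtain:

  H_0: rank C_0 − rank ∂_1 = 10 − 8 = 2, and the invariant factors of ∂_1 are all 1, so H_0 ≅ Z^2.
  H_1: rank ker ∂_1 − rank ∂_2 = (12 − 8) − 1 = 3, and the invariant factors of ∂_2 are all 1, so H_1 ≅ Z^3.
  H_2: rank ker ∂_2 − rank ∂_3 = (1 − 1) − 0 = 0, and there is no ∂_3, so H_2 ≅ 0.

Hence the Betti numbers are b_0 = 2, b_1 = 3, b_2 = 0.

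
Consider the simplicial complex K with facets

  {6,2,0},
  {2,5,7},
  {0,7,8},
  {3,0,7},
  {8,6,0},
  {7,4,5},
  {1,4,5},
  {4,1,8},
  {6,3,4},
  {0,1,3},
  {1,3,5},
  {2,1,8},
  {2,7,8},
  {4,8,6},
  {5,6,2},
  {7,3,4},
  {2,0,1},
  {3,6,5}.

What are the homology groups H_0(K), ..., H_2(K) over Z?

Order the vertices as 0 < 1 < 2 < 3 < 4 < 5 < 6 < 7 < 8. Listing each simplex with vertices in this order, K has dimension 2 with simplices:

  0-simplices (9): [0], [1], [2], [3], [4], [5], [6], [7], [8]
  1-simplices (27): (27 of them)
  2-simplices (18): [0,1,2], [0,1,3], [0,2,6], [0,3,7], [0,6,8], [0,7,8], [1,2,8], [1,3,5], [1,4,5], [1,4,8], [2,5,6], [2,5,7], [2,7,8], [3,4,6], [3,4,7], [3,5,6], [4,5,7], [4,6,8]

giving chain groups C_0 ≅ Z^9, C_1 ≅ Z^27, C_2 ≅ Z^18.

The boundary map ∂_1: C_1 → C_0 is given by ∂[p,q] = [q] − [p]. For instance
  ∂[3,7] = [7] − [3].
This gives a 9×27 integer matrix of rank 8; reducing to Smith normal form yields diagonal entries (1,1,1,1,1,1,1,1).

Boundary ∂_2: C_2 → C_1 acts by ∂[p,q,r] = [q,r] − [p,r] + [p,q]. For instance
  ∂[2,5,7] = [5,7] − [2,7] + [2,5],
  ∂[4,6,8] = [6,8] − [4,8] + [4,6].
As a 27×18 matrix over Z this has rank 18, with invariant factors (1,1,1,1,1,1,1,1,1,1,1,1,1,1,1,1,1,2).

From H_k ≅ ker(∂_k) / im(∂_{k+1}) we obtain:

  H_0: rank C_0 − rank ∂_1 = 9 − 8 = 1, and the invariant factors of ∂_1 are all 1, so H_0 = Z.
  H_1: rank ker ∂_1 − rank ∂_2 = (27 − 8) − 18 = 1, and ∂_2 has invariant factor 2 > 1, so H_1 = Z ⊕ Z/2Z.
  H_2: rank ker ∂_2 − rank ∂_3 = (18 − 18) − 0 = 0, and there is no ∂_3, so H_2 = 0.

H_0 = Z,  H_1 = Z ⊕ Z/2Z,  H_2 = 0.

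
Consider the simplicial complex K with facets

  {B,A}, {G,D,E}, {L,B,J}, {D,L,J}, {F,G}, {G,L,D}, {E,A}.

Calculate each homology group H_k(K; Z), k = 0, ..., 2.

H_0 = Z,  H_1 = Z,  H_2 = 0.

We work with the vertex ordering A < B < D < E < F < G < J < L. The simplices of K, each written with vertices in increasing order, are:

  0-simplices (8): A, B, D, E, F, G, J, L
  1-simplices (12): AB, AE, BJ, BL, DE, DG, DJ, DL, EG, FG, GL, JL
  2-simplices (4): BJL, DEG, DGL, DJL

so the chain groups are C_0 ≅ Z^8, C_1 ≅ Z^12, C_2 ≅ Z^4.

The boundary map ∂_1: C_1 → C_0 sends each edge [p,q] (with p < q) to q − p. For instance
  ∂FG = G − F.
The 8×12 boundary matrix has rank 7 and Smith normal form diag(1,1,1,1,1,1,1).

Boundary ∂_2: C_2 → C_1 sends each 2-simplex [p,q,r] to [q,r] − [p,r] + [p,q]. For instance
  ∂DJL = JL − DL + DJ,
  ∂DEG = EG − DG + DE.
As a 12×4 matrix over Z this has rank 4, with invariant factors (1,1,1,1).

Computing H_k = (kernel of ∂_k) / (image of ∂_{k+1}):

  H_0: rank C_0 − rank ∂_1 = 8 − 7 = 1, and the invariant factors of ∂_1 are all 1, so H_0 = Z.
  H_1: rank ker ∂_1 − rank ∂_2 = (12 − 7) − 4 = 1, and the invariant factors of ∂_2 are all 1, so H_1 = Z.
  H_2: rank ker ∂_2 − rank ∂_3 = (4 − 4) − 0 = 0, and there is no ∂_3, so H_2 = 0.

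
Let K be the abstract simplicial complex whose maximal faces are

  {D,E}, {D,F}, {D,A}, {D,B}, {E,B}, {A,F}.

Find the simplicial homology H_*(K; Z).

H_0 = Z,  H_1 = Z^2.

Order the vertices as A < B < D < E < F. Listing each simplex with vertices in this order, K has dimension 1 with simplices:

  0-simplices (5): A, B, D, E, F
  1-simplices (6): AD, AF, BD, BE, DE, DF

giving chain groups C_0 ≅ Z^5, C_1 ≅ Z^6.

Boundary ∂_1: C_1 → C_0 is given by ∂[p,q] = [q] − [p]. For instance
  ∂DE = E − D.
As a 5×6 matrix over Z this has rank 4, with invariant factors (1,1,1,1).

Computing H_k = (kernel of ∂_k) / (image of ∂_{k+1}):

  H_0: rank C_0 − rank ∂_1 = 5 − 4 = 1, and the invariant factors of ∂_1 are all 1, so H_0 ≅ Z.
  H_1: rank ker ∂_1 − rank ∂_2 = (6 − 4) − 0 = 2, and there is no ∂_2, so H_1 ≅ Z^2.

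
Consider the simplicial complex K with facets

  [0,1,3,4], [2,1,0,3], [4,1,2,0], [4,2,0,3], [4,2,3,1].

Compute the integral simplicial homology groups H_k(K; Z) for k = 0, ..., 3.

Fix the vertex order 0 < 1 < 2 < 3 < 4 and write every simplex with vertices in increasing order. Then dim K = 3 and the simplices of K are:

  0-simplices (5): [0], [1], [2], [3], [4]
  1-simplices (10): [0,1], [0,2], [0,3], [0,4], [1,2], [1,3], [1,4], [2,3], [2,4], [3,4]
  2-simplices (10): [0,1,2], [0,1,3], [0,1,4], [0,2,3], [0,2,4], [0,3,4], [1,2,3], [1,2,4], [1,3,4], [2,3,4]
  3-simplices (5): [0,1,2,3], [0,1,2,4], [0,1,3,4], [0,2,3,4], [1,2,3,4]

Hence C_0 ≅ Z^5, C_1 ≅ Z^10, C_2 ≅ Z^10, C_3 ≅ Z^5.

∂_1: C_1 → C_0 is given by ∂[p,q] = [q] − [p]. For instance
  ∂[1,4] = [4] − [1].
The resulting 5×10 matrix has rank 4, and its Smith normal form has invariant factors (1,1,1,1).

The boundary map ∂_2: C_2 → C_1 acts by ∂[p,q,r] = [q,r] − [p,r] + [p,q]. For instance
  ∂[0,1,3] = [1,3] − [0,3] + [0,1],
  ∂[0,1,2] = [1,2] − [0,2] + [0,1].
The resulting 10×10 matrix has rank 6, and its Smith normal form has invariant factors (1,1,1,1,1,1).

∂_3: C_3 → C_2 sends each 3-simplex σ to the alternating sum Σ_i (−1)^i (σ with its i-th vertex removed). For instance
  ∂[0,1,3,4] = [1,3,4] − [0,3,4] + [0,1,4] − [0,1,3],
  ∂[0,1,2,4] = [1,2,4] − [0,2,4] + [0,1,4] − [0,1,2].
As a 10×5 matrix over Z this has rank 4, with invariant factors (1,1,1,1).

Computing H_k = (kernel of ∂_k) / (image of ∂_{k+1}):

  H_0: rank C_0 − rank ∂_1 = 5 − 4 = 1, and the invariant factors of ∂_1 are all 1, so H_0 ≅ Z.
  H_1: rank ker ∂_1 − rank ∂_2 = (10 − 4) − 6 = 0, and the invariant factors of ∂_2 are all 1, so H_1 ≅ 0.
  H_2: rank ker ∂_2 − rank ∂_3 = (10 − 6) − 4 = 0, and the invariant factors of ∂_3 are all 1, so H_2 ≅ 0.
  H_3: rank ker ∂_3 − rank ∂_4 = (5 − 4) − 0 = 1, and there is no ∂_4, so H_3 ≅ Z.

(K is a triangulation of the 3-sphere S^3.)

H_0 = Z,  H_1 = 0,  H_2 = 0,  H_3 = Z.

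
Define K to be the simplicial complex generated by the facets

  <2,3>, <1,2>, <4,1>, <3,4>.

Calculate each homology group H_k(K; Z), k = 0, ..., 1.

Fix the vertex order 1 < 2 < 3 < 4 and write every simplex with vertices in increasing order. Then dim K = 1 and the simplices of K are:

  0-simplices (4): [1], [2], [3], [4]
  1-simplices (4): [1,2], [1,4], [2,3], [3,4]

so the chain groups are C_0 ≅ Z^4, C_1 ≅ Z^4.

The boundary map ∂_1: C_1 → C_0 is given by ∂[p,q] = [q] − [p]. For instance
  ∂[3,4] = [4] − [3].
The resulting 4×4 matrix has rank 3, and its Smith normal form has invariant factors (1,1,1).

Computing H_k = (kernel of ∂_k) / (image of ∂_{k+1}):

  H_0: rank C_0 − rank ∂_1 = 4 − 3 = 1, and the invariant factors of ∂_1 are all 1, so H_0 ≅ Z.
  H_1: rank ker ∂_1 − rank ∂_2 = (4 − 3) − 0 = 1, and there is no ∂_2, so H_1 ≅ Z.

(K is a triangulation of the circle S^1.)

H_0 = Z,  H_1 = Z.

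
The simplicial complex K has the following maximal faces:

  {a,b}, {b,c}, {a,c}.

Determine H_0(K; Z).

We work with the vertex ordering a < b < c. The simplices of K, each written with vertices in increasing order, are:

  0-simplices (3): a, b, c
  1-simplices (3): ab, ac, bc

so the chain groups are C_0 ≅ Z^3, C_1 ≅ Z^3.

The boundary map ∂_1: C_1 → C_0 sends each edge [p,q] (with p < q) to q − p. For instance
  ∂ab = b − a.
This gives a 3×3 integer matrix of rank 2; reducing to Smith normal form yields diagonal entries (1,1).

From H_k ≅ ker(∂_k) / im(∂_{k+1}) we obtain:

  H_0: rank C_0 − rank ∂_1 = 3 − 2 = 1, and the invariant factors of ∂_1 are all 1, so H_0 ≅ Z.

H_0 = Z.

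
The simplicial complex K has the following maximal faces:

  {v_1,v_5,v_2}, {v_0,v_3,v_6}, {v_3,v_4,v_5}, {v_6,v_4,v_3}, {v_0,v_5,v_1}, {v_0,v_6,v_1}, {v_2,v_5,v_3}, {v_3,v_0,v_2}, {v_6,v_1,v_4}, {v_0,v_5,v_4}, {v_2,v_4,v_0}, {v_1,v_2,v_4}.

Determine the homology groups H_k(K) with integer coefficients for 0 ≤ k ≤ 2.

H_0 ≅ Z,  H_1 ≅ Z/2Z,  H_2 = 0.

Fix the vertex order v_0 < v_1 < v_2 < v_3 < v_4 < v_5 < v_6 and write every simplex with vertices in increasing order. Then dim K = 2 and the simplices of K are:

  0-simplices (7): [v_0], [v_1], [v_2], [v_3], [v_4], [v_5], [v_6]
  1-simplices (18): (18 of them)
  2-simplices (12): (12 of them)

Hence C_0 ≅ Z^7, C_1 ≅ Z^18, C_2 ≅ Z^12.

The boundary map ∂_1: C_1 → C_0 maps an edge to its endpoints' difference, ∂[p,q] = q − p. For instance
  ∂[v_0,v_5] = [v_5] − [v_0].
The resulting 7×18 matrix has rank 6, and its Smith normal form has invariant factors (1,1,1,1,1,1).

Boundary ∂_2: C_2 → C_1 maps a triangle to the signed sum of its edges. For instance
  ∂[v_1,v_4,v_6] = [v_4,v_6] − [v_1,v_6] + [v_1,v_4],
  ∂[v_0,v_4,v_5] = [v_4,v_5] − [v_0,v_5] + [v_0,v_4].
This gives a 18×12 integer matrix of rank 12; reducing to Smith normal form yields diagonal entries (1,1,1,1,1,1,1,1,1,1,1,2).

Now H_k = ker ∂_k / im ∂_{k+1}, so:

  H_0: rank C_0 − rank ∂_1 = 7 − 6 = 1, and the invariant factors of ∂_1 are all 1, so H_0 = Z.
  H_1: rank ker ∂_1 − rank ∂_2 = (18 − 6) − 12 = 0, and ∂_2 has invariant factor 2 > 1, so H_1 = Z/2Z.
  H_2: rank ker ∂_2 − rank ∂_3 = (12 − 12) − 0 = 0, and there is no ∂_3, so H_2 = 0.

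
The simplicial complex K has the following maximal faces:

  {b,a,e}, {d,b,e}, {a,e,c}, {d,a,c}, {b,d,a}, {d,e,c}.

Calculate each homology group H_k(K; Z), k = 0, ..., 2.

Fix the vertex order a < b < c < d < e and write every simplex with vertices in increasing order. Then dim K = 2 and the simplices of K are:

  0-simplices (5): a, b, c, d, e
  1-simplices (9): ab, ac, ad, ae, bd, be, cd, ce, de
  2-simplices (6): abd, abe, acd, ace, bde, cde

Hence C_0 ≅ Z^5, C_1 ≅ Z^9, C_2 ≅ Z^6.

Boundary ∂_1: C_1 → C_0 sends each edge [p,q] (with p < q) to q − p. For instance
  ∂ac = c − a.
The 5×9 boundary matrix has rank 4 and Smith normal form diag(1,1,1,1).

∂_2: C_2 → C_1 sends each 2-simplex [p,q,r] to [q,r] − [p,r] + [p,q]. For instance
  ∂cde = de − ce + cd,
  ∂acd = cd − ad + ac.
The resulting 9×6 matrix has rank 5, and its Smith normal form has invariant factors (1,1,1,1,1).

Computing H_k = (kernel of ∂_k) / (image of ∂_{k+1}):

  H_0: rank C_0 − rank ∂_1 = 5 − 4 = 1, and the invariant factors of ∂_1 are all 1, so H_0 = Z.
  H_1: rank ker ∂_1 − rank ∂_2 = (9 − 4) − 5 = 0, and the invariant factors of ∂_2 are all 1, so H_1 = 0.
  H_2: rank ker ∂_2 − rank ∂_3 = (6 − 5) − 0 = 1, and there is no ∂_3, so H_2 = Z.

H_0 = Z,  H_1 = 0,  H_2 = Z.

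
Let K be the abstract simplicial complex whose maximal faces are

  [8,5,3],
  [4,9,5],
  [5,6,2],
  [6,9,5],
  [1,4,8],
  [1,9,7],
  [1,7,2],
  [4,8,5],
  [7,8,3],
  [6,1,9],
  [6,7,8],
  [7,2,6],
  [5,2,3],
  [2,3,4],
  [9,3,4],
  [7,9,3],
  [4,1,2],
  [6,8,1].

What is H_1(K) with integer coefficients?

H_1 ≅ Z ⊕ Z/2Z.

Order the vertices as 1 < 2 < 3 < 4 < 5 < 6 < 7 < 8 < 9. Listing each simplex with vertices in this order, K has dimension 2 with simplices:

  0-simplices (9): [1], [2], [3], [4], [5], [6], [7], [8], [9]
  1-simplices (27): (27 of them)
  2-simplices (18): [1,2,4], [1,2,7], [1,4,8], [1,6,8], [1,6,9], [1,7,9], [2,3,4], [2,3,5], [2,5,6], [2,6,7], [3,4,9], [3,5,8], [3,7,8], [3,7,9], [4,5,8], [4,5,9], [5,6,9], [6,7,8]

giving chain groups C_0 ≅ Z^9, C_1 ≅ Z^27, C_2 ≅ Z^18.

∂_1: C_1 → C_0 maps an edge to its endpoints' difference, ∂[p,q] = q − p. For instance
  ∂[1,4] = [4] − [1].
The 9×27 boundary matrix has rank 8 and Smith normal form diag(1,1,1,1,1,1,1,1).

The boundary map ∂_2: C_2 → C_1 sends each 2-simplex [p,q,r] to [q,r] − [p,r] + [p,q]. For instance
  ∂[6,7,8] = [7,8] − [6,8] + [6,7],
  ∂[4,5,8] = [5,8] − [4,8] + [4,5].
The 27×18 boundary matrix has rank 18 and Smith normal form diag(1,1,1,1,1,1,1,1,1,1,1,1,1,1,1,1,1,2).

Reading off H_k = ker ∂_k / im ∂_{k+1}:

  H_1: rank ker ∂_1 − rank ∂_2 = (27 − 8) − 18 = 1, and ∂_2 has invariant factor 2 > 1, so H_1 ≅ Z ⊕ Z/2Z.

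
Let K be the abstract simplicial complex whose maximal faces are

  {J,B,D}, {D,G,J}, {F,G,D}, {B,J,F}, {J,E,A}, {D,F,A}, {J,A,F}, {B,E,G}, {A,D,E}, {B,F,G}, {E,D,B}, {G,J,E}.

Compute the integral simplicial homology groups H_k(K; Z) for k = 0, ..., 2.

H_0 = Z,  H_1 = Z/2Z,  H_2 = 0.

Take the total order A < B < D < E < F < G < J on the vertex set. Then K (dimension 2) consists of the simplices:

  0-simplices (7): A, B, D, E, F, G, J
  1-simplices (18): AD, AE, AF, AJ, BD, BE, BF, BG, BJ, DE, DF, DG, DJ, EG, EJ, FG, FJ, GJ
  2-simplices (12): ADE, ADF, AEJ, AFJ, BDE, BDJ, BEG, BFG, BFJ, DFG, DGJ, EGJ

Hence C_0 ≅ Z^7, C_1 ≅ Z^18, C_2 ≅ Z^12.

Boundary ∂_1: C_1 → C_0 sends each edge [p,q] (with p < q) to q − p.
The 7×18 boundary matrix has rank 6 and Smith normal form diag(1,1,1,1,1,1).

The boundary map ∂_2: C_2 → C_1 maps a triangle to the signed sum of its edges. For instance
  ∂DGJ = GJ − DJ + DG,
  ∂BFJ = FJ − BJ + BF.
This gives a 18×12 integer matrix of rank 12; reducing to Smith normal form yields diagonal entries (1,1,1,1,1,1,1,1,1,1,1,2).

Now H_k = ker ∂_k / im ∂_{k+1}, so:

  H_0: rank C_0 − rank ∂_1 = 7 − 6 = 1, and the invariant factors of ∂_1 are all 1, so H_0 = Z.
  H_1: rank ker ∂_1 − rank ∂_2 = (18 − 6) − 12 = 0, and ∂_2 has invariant factor 2 > 1, so H_1 = Z/2Z.
  H_2: rank ker ∂_2 − rank ∂_3 = (12 − 12) − 0 = 0, and there is no ∂_3, so H_2 = 0.

As a check, the Euler characteristic is 7 − 18 + 12 = 1, which agrees with 1 − 0 + 0 = 1.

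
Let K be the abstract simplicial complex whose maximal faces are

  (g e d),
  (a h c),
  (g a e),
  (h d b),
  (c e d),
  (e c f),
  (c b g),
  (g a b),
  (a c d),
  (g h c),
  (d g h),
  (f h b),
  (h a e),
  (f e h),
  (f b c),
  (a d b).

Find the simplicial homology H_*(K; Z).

Order the vertices as a < b < c < d < e < f < g < h. Listing each simplex with vertices in this order, K has dimension 2 with simplices:

  0-simplices (8): a, b, c, d, e, f, g, h
  1-simplices (24): ab, ac, ad, ae, ag, ah, bc, bd, bf, bg, bh, cd, ce, cf, cg, ch, de, dg, dh, ef, eg, eh, fh, gh
  2-simplices (16): abd, abg, acd, ach, aeg, aeh, bcf, bcg, bdh, bfh, cde, cef, cgh, deg, dgh, efh

Hence C_0 ≅ Z^8, C_1 ≅ Z^24, C_2 ≅ Z^16.

The boundary map ∂_1: C_1 → C_0 is given by ∂[p,q] = [q] − [p]. For instance
  ∂dh = h − d.
The resulting 8×24 matrix has rank 7, and its Smith normal form has invariant factors (1,1,1,1,1,1,1).

The boundary map ∂_2: C_2 → C_1 acts by ∂[p,q,r] = [q,r] − [p,r] + [p,q]. For instance
  ∂bcg = cg − bg + bc,
  ∂bcf = cf − bf + bc.
The 24×16 boundary matrix has rank 15 and Smith normal form diag(1,1,1,1,1,1,1,1,1,1,1,1,1,1,1).

Reading off H_k = ker ∂_k / im ∂_{k+1}:

  H_0: rank C_0 − rank ∂_1 = 8 − 7 = 1, and the invariant factors of ∂_1 are all 1, so H_0 ≅ Z.
  H_1: rank ker ∂_1 − rank ∂_2 = (24 − 7) − 15 = 2, and the invariant factors of ∂_2 are all 1, so H_1 ≅ Z^2.
  H_2: rank ker ∂_2 − rank ∂_3 = (16 − 15) − 0 = 1, and there is no ∂_3, so H_2 ≅ Z.

As a check, the Euler characteristic is 8 − 24 + 16 = 0, which agrees with 1 − 2 + 1 = 0.

H_0 = Z,  H_1 = Z^2,  H_2 = Z.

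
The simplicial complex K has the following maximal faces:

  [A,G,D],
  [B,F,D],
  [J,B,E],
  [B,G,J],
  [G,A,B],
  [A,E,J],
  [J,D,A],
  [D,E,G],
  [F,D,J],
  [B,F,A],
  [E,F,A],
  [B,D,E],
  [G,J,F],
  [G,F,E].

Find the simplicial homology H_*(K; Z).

H_0 ≅ Z,  H_1 ≅ Z^2,  H_2 ≅ Z.

Fix the vertex order A < B < D < E < F < G < J and write every simplex with vertices in increasing order. Then dim K = 2 and the simplices of K are:

  0-simplices (7): A, B, D, E, F, G, J
  1-simplices (21): AB, AD, AE, AF, AG, AJ, BD, BE, BF, BG, BJ, DE, DF, DG, DJ, EF, EG, EJ, FG, FJ, GJ
  2-simplices (14): ABF, ABG, ADG, ADJ, AEF, AEJ, BDE, BDF, BEJ, BGJ, DEG, DFJ, EFG, FGJ

so the chain groups are C_0 ≅ Z^7, C_1 ≅ Z^21, C_2 ≅ Z^14.

The boundary map ∂_1: C_1 → C_0 maps an edge to its endpoints' difference, ∂[p,q] = q − p.
The resulting 7×21 matrix has rank 6, and its Smith normal form has invariant factors (1,1,1,1,1,1).

The boundary map ∂_2: C_2 → C_1 maps a triangle to the signed sum of its edges. For instance
  ∂BDE = DE − BE + BD,
  ∂BGJ = GJ − BJ + BG.
The 21×14 boundary matrix has rank 13 and Smith normal form diag(1,1,1,1,1,1,1,1,1,1,1,1,1).

Reading off H_k = ker ∂_k / im ∂_{k+1}:

  H_0: rank C_0 − rank ∂_1 = 7 − 6 = 1, and the invariant factors of ∂_1 are all 1, so H_0 ≅ Z.
  H_1: rank ker ∂_1 − rank ∂_2 = (21 − 6) − 13 = 2, and the invariant factors of ∂_2 are all 1, so H_1 ≅ Z^2.
  H_2: rank ker ∂_2 − rank ∂_3 = (14 − 13) − 0 = 1, and there is no ∂_3, so H_2 ≅ Z.

As a check, the Euler characteristic is 7 − 21 + 14 = 0, which agrees with 1 − 2 + 1 = 0.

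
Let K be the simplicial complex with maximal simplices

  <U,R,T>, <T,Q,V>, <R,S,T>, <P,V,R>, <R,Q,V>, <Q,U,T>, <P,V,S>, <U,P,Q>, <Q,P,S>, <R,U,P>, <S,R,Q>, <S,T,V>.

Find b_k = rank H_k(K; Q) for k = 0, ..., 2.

K has 7 vertices, 18 edges, 12 triangles.
rank ∂_0 = 0, rank ∂_1 = 6 ⇒ b_0 = 7 − 0 − 6 = 1; all invariant factors of ∂_1 are 1 so no torsion. So H_0 = Z.
rank ∂_1 = 6, rank ∂_2 = 12 ⇒ b_1 = 18 − 6 − 12 = 0; ∂_2 has invariant factor(s) [2] giving torsion. So H_1 = Z/2.
rank ∂_2 = 12, rank ∂_3 = 0 ⇒ b_2 = 12 − 12 − 0 = 0. So H_2 = 0.

b_0 = 1, b_1 = 0, b_2 = 0.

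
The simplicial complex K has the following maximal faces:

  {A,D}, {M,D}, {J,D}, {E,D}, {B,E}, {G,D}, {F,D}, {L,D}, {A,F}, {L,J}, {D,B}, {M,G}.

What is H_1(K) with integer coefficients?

Order the vertices as A < B < D < E < F < G < J < L < M. Listing each simplex with vertices in this order, K has dimension 1 with simplices:

  0-simplices (9): A, B, D, E, F, G, J, L, M
  1-simplices (12): AD, AF, BD, BE, DE, DF, DG, DJ, DL, DM, GM, JL

giving chain groups C_0 ≅ Z^9, C_1 ≅ Z^12.

Boundary ∂_1: C_1 → C_0 maps an edge to its endpoints' difference, ∂[p,q] = q − p.
The 9×12 boundary matrix has rank 8 and Smith normal form diag(1,1,1,1,1,1,1,1).

Computing H_k = (kernel of ∂_k) / (image of ∂_{k+1}):

  H_1: rank ker ∂_1 − rank ∂_2 = (12 − 8) − 0 = 4, and there is no ∂_2, so H_1 = Z^4.

H_1 = Z^4.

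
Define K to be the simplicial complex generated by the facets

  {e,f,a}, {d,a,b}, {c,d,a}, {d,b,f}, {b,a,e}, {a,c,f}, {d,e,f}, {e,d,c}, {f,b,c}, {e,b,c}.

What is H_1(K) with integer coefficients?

Order the vertices as a < b < c < d < e < f. Listing each simplex with vertices in this order, K has dimension 2 with simplices:

  0-simplices (6): a, b, c, d, e, f
  1-simplices (15): ab, ac, ad, ae, af, bc, bd, be, bf, cd, ce, cf, de, df, ef
  2-simplices (10): abd, abe, acd, acf, aef, bce, bcf, bdf, cde, def

so the chain groups are C_0 ≅ Z^6, C_1 ≅ Z^15, C_2 ≅ Z^10.

Boundary ∂_1: C_1 → C_0 sends each edge [p,q] (with p < q) to q − p. For instance
  ∂ad = d − a.
The resulting 6×15 matrix has rank 5, and its Smith normal form has invariant factors (1,1,1,1,1).

Boundary ∂_2: C_2 → C_1 sends each 2-simplex [p,q,r] to [q,r] − [p,r] + [p,q]. For instance
  ∂abd = bd − ad + ab,
  ∂aef = ef − af + ae.
This gives a 15×10 integer matrix of rank 10; reducing to Smith normal form yields diagonal entries (1,1,1,1,1,1,1,1,1,2).

Reading off H_k = ker ∂_k / im ∂_{k+1}:

  H_1: rank ker ∂_1 − rank ∂_2 = (15 − 5) − 10 = 0, and ∂_2 has invariant factor 2 > 1, so H_1 ≅ Z/2.

(K is a triangulation of the real projective plane RP^2.)

H_1 ≅ Z/2.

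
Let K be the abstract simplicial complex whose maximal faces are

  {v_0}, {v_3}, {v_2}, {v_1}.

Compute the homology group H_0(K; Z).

Take the total order v_0 < v_1 < v_2 < v_3 on the vertex set. Then K (dimension 0) consists of the simplices:

  0-simplices (4): [v_0], [v_1], [v_2], [v_3]

Hence C_0 ≅ Z^4.

Computing H_k = (kernel of ∂_k) / (image of ∂_{k+1}):

  H_0: rank C_0 − rank ∂_1 = 4 − 0 = 4, and there is no ∂_1, so H_0 ≅ Z^4.

H_0 ≅ Z^4.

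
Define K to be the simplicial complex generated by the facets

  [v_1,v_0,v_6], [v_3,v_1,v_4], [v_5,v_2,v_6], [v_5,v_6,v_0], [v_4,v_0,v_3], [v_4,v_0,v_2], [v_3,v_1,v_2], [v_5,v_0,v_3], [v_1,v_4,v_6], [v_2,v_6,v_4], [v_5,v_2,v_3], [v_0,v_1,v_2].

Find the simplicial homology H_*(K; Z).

H_0 ≅ Z,  H_1 ≅ Z/2,  H_2 = 0.

Fix the vertex order v_0 < v_1 < v_2 < v_3 < v_4 < v_5 < v_6 and write every simplex with vertices in increasing order. Then dim K = 2 and the simplices of K are:

  0-simplices (7): [v_0], [v_1], [v_2], [v_3], [v_4], [v_5], [v_6]
  1-simplices (18): (18 of them)
  2-simplices (12): (12 of them)

giving chain groups C_0 ≅ Z^7, C_1 ≅ Z^18, C_2 ≅ Z^12.

Boundary ∂_1: C_1 → C_0 is given by ∂[p,q] = [q] − [p].
The 7×18 boundary matrix has rank 6 and Smith normal form diag(1,1,1,1,1,1).

The boundary map ∂_2: C_2 → C_1 sends each 2-simplex [p,q,r] to [q,r] − [p,r] + [p,q]. For instance
  ∂[v_1,v_3,v_4] = [v_3,v_4] − [v_1,v_4] + [v_1,v_3],
  ∂[v_1,v_2,v_3] = [v_2,v_3] − [v_1,v_3] + [v_1,v_2].
As a 18×12 matrix over Z this has rank 12, with invariant factors (1,1,1,1,1,1,1,1,1,1,1,2).

Reading off H_k = ker ∂_k / im ∂_{k+1}:

  H_0: rank C_0 − rank ∂_1 = 7 − 6 = 1, and the invariant factors of ∂_1 are all 1, so H_0 = Z.
  H_1: rank ker ∂_1 − rank ∂_2 = (18 − 6) − 12 = 0, and ∂_2 has invariant factor 2 > 1, so H_1 = Z/2.
  H_2: rank ker ∂_2 − rank ∂_3 = (12 − 12) − 0 = 0, and there is no ∂_3, so H_2 = 0.

(K is a triangulation of the real projective plane RP^2.)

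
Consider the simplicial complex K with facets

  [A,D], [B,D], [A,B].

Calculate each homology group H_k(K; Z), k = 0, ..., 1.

We work with the vertex ordering A < B < D. The simplices of K, each written with vertices in increasing order, are:

  0-simplices (3): A, B, D
  1-simplices (3): AB, AD, BD

giving chain groups C_0 ≅ Z^3, C_1 ≅ Z^3.

The boundary map ∂_1: C_1 → C_0 is given by ∂[p,q] = [q] − [p]. For instance
  ∂AD = D − A.
This gives a 3×3 integer matrix of rank 2; reducing to Smith normal form yields diagonal entries (1,1).

From H_k ≅ ker(∂_k) / im(∂_{k+1}) we obtain:

  H_0: rank C_0 − rank ∂_1 = 3 − 2 = 1, and the invariant factors of ∂_1 are all 1, so H_0 = Z.
  H_1: rank ker ∂_1 − rank ∂_2 = (3 − 2) − 0 = 1, and there is no ∂_2, so H_1 = Z.

H_0 ≅ Z,  H_1 ≅ Z.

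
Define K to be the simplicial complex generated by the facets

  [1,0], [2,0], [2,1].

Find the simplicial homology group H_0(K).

H_0 = Z.

Take the total order 0 < 1 < 2 on the vertex set. Then K (dimension 1) consists of the simplices:

  0-simplices (3): [0], [1], [2]
  1-simplices (3): [0,1], [0,2], [1,2]

so the chain groups are C_0 ≅ Z^3, C_1 ≅ Z^3.

The boundary map ∂_1: C_1 → C_0 sends each edge [p,q] (with p < q) to q − p. For instance
  ∂[1,2] = [2] − [1].
This gives a 3×3 integer matrix of rank 2; reducing to Smith normal form yields diagonal entries (1,1).

Computing H_k = (kernel of ∂_k) / (image of ∂_{k+1}):

  H_0: rank C_0 − rank ∂_1 = 3 − 2 = 1, and the invariant factors of ∂_1 are all 1, so H_0 = Z.

(K is a triangulation of the circle S^1.)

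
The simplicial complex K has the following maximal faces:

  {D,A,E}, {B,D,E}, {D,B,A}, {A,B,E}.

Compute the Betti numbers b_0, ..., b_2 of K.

b_0 = 1, b_1 = 0, b_2 = 1.

Fix the vertex order A < B < D < E and write every simplex with vertices in increasing order. Then dim K = 2 and the simplices of K are:

  0-simplices (4): A, B, D, E
  1-simplices (6): AB, AD, AE, BD, BE, DE
  2-simplices (4): ABD, ABE, ADE, BDE

so the chain groups are C_0 ≅ Z^4, C_1 ≅ Z^6, C_2 ≅ Z^4.

∂_1: C_1 → C_0 maps an edge to its endpoints' difference, ∂[p,q] = q − p. For instance
  ∂DE = E − D.
The resulting 4×6 matrix has rank 3, and its Smith normal form has invariant factors (1,1,1).

∂_2: C_2 → C_1 maps a triangle to the signed sum of its edges. For instance
  ∂ADE = DE − AE + AD,
  ∂ABE = BE − AE + AB.
This gives a 6×4 integer matrix of rank 3; reducing to Smith normal form yields diagonal entries (1,1,1).

Reading off H_k = ker ∂_k / im ∂_{k+1}:

  H_0: rank C_0 − rank ∂_1 = 4 − 3 = 1, and the invariant factors of ∂_1 are all 1, so H_0 ≅ Z.
  H_1: rank ker ∂_1 − rank ∂_2 = (6 − 3) − 3 = 0, and the invariant factors of ∂_2 are all 1, so H_1 ≅ 0.
  H_2: rank ker ∂_2 − rank ∂_3 = (4 − 3) − 0 = 1, and there is no ∂_3, so H_2 ≅ Z.

As a check, the Euler characteristic is 4 − 6 + 4 = 2, which agrees with 1 − 0 + 1 = 2.

Hence the Betti numbers are b_0 = 1, b_1 = 0, b_2 = 1.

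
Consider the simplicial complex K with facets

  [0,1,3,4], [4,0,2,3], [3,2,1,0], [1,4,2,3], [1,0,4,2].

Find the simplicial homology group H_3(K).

Fix the vertex order 0 < 1 < 2 < 3 < 4 and write every simplex with vertices in increasing order. Then dim K = 3 and the simplices of K are:

  0-simplices (5): [0], [1], [2], [3], [4]
  1-simplices (10): [0,1], [0,2], [0,3], [0,4], [1,2], [1,3], [1,4], [2,3], [2,4], [3,4]
  2-simplices (10): [0,1,2], [0,1,3], [0,1,4], [0,2,3], [0,2,4], [0,3,4], [1,2,3], [1,2,4], [1,3,4], [2,3,4]
  3-simplices (5): [0,1,2,3], [0,1,2,4], [0,1,3,4], [0,2,3,4], [1,2,3,4]

giving chain groups C_0 ≅ Z^5, C_1 ≅ Z^10, C_2 ≅ Z^10, C_3 ≅ Z^5.

The boundary map ∂_1: C_1 → C_0 maps an edge to its endpoints' difference, ∂[p,q] = q − p.
The 5×10 boundary matrix has rank 4 and Smith normal form diag(1,1,1,1).

Boundary ∂_2: C_2 → C_1 maps a triangle to the signed sum of its edges. For instance
  ∂[2,3,4] = [3,4] − [2,4] + [2,3],
  ∂[0,1,2] = [1,2] − [0,2] + [0,1].
The resulting 10×10 matrix has rank 6, and its Smith normal form has invariant factors (1,1,1,1,1,1).

The boundary map ∂_3: C_3 → C_2 sends each 3-simplex σ to the alternating sum Σ_i (−1)^i (σ with its i-th vertex removed). For instance
  ∂[0,1,3,4] = [1,3,4] − [0,3,4] + [0,1,4] − [0,1,3],
  ∂[1,2,3,4] = [2,3,4] − [1,3,4] + [1,2,4] − [1,2,3].
The 10×5 boundary matrix has rank 4 and Smith normal form diag(1,1,1,1).

From H_k ≅ ker(∂_k) / im(∂_{k+1}) we obtain:

  H_3: rank ker ∂_3 − rank ∂_4 = (5 − 4) − 0 = 1, and there is no ∂_4, so H_3 ≅ Z.

H_3 = Z.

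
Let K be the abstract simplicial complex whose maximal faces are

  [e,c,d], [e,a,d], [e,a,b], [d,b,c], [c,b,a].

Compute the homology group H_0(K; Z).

H_0 = Z.

Fix the vertex order a < b < c < d < e and write every simplex with vertices in increasing order. Then dim K = 2 and the simplices of K are:

  0-simplices (5): a, b, c, d, e
  1-simplices (10): ab, ac, ad, ae, bc, bd, be, cd, ce, de
  2-simplices (5): abc, abe, ade, bcd, cde

so the chain groups are C_0 ≅ Z^5, C_1 ≅ Z^10, C_2 ≅ Z^5.

The boundary map ∂_1: C_1 → C_0 sends each edge [p,q] (with p < q) to q − p. For instance
  ∂ad = d − a.
As a 5×10 matrix over Z this has rank 4, with invariant factors (1,1,1,1).

Boundary ∂_2: C_2 → C_1 maps a triangle to the signed sum of its edges. For instance
  ∂ade = de − ae + ad,
  ∂abc = bc − ac + ab.
This gives a 10×5 integer matrix of rank 5; reducing to Smith normal form yields diagonal entries (1,1,1,1,1).

Computing H_k = (kernel of ∂_k) / (image of ∂_{k+1}):

  H_0: rank C_0 − rank ∂_1 = 5 − 4 = 1, and the invariant factors of ∂_1 are all 1, so H_0 = Z.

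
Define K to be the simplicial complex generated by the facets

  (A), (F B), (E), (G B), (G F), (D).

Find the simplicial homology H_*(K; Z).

H_0 ≅ Z^4,  H_1 ≅ Z.

Take the total order A < B < D < E < F < G on the vertex set. Then K (dimension 1) consists of the simplices:

  0-simplices (6): A, B, D, E, F, G
  1-simplices (3): BF, BG, FG

giving chain groups C_0 ≅ Z^6, C_1 ≅ Z^3.

Boundary ∂_1: C_1 → C_0 is given by ∂[p,q] = [q] − [p]. For instance
  ∂BG = G − B.
This gives a 6×3 integer matrix of rank 2; reducing to Smith normal form yields diagonal entries (1,1).

Reading off H_k = ker ∂_k / im ∂_{k+1}:

  H_0: rank C_0 − rank ∂_1 = 6 − 2 = 4, and the invariant factors of ∂_1 are all 1, so H_0 = Z^4.
  H_1: rank ker ∂_1 − rank ∂_2 = (3 − 2) − 0 = 1, and there is no ∂_2, so H_1 = Z.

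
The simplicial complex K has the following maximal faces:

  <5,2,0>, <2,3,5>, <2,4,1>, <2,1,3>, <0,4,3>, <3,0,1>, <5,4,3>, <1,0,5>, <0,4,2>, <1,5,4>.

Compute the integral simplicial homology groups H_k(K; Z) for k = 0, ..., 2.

Order the vertices as 0 < 1 < 2 < 3 < 4 < 5. Listing each simplex with vertices in this order, K has dimension 2 with simplices:

  0-simplices (6): [0], [1], [2], [3], [4], [5]
  1-simplices (15): [0,1], [0,2], [0,3], [0,4], [0,5], [1,2], [1,3], [1,4], [1,5], [2,3], [2,4], [2,5], [3,4], [3,5], [4,5]
  2-simplices (10): [0,1,3], [0,1,5], [0,2,4], [0,2,5], [0,3,4], [1,2,3], [1,2,4], [1,4,5], [2,3,5], [3,4,5]

Hence C_0 ≅ Z^6, C_1 ≅ Z^15, C_2 ≅ Z^10.

The boundary map ∂_1: C_1 → C_0 is given by ∂[p,q] = [q] − [p].
The 6×15 boundary matrix has rank 5 and Smith normal form diag(1,1,1,1,1).

∂_2: C_2 → C_1 acts by ∂[p,q,r] = [q,r] − [p,r] + [p,q]. For instance
  ∂[2,3,5] = [3,5] − [2,5] + [2,3],
  ∂[0,3,4] = [3,4] − [0,4] + [0,3].
The resulting 15×10 matrix has rank 10, and its Smith normal form has invariant factors (1,1,1,1,1,1,1,1,1,2).

Computing H_k = (kernel of ∂_k) / (image of ∂_{k+1}):

  H_0: rank C_0 − rank ∂_1 = 6 − 5 = 1, and the invariant factors of ∂_1 are all 1, so H_0 = Z.
  H_1: rank ker ∂_1 − rank ∂_2 = (15 − 5) − 10 = 0, and ∂_2 has invariant factor 2 > 1, so H_1 = Z/2.
  H_2: rank ker ∂_2 − rank ∂_3 = (10 − 10) − 0 = 0, and there is no ∂_3, so H_2 = 0.

As a check, the Euler characteristic is 6 − 15 + 10 = 1, which agrees with 1 − 0 + 0 = 1.
(K is a triangulation of the real projective plane RP^2.)

H_0 ≅ Z,  H_1 ≅ Z/2,  H_2 = 0.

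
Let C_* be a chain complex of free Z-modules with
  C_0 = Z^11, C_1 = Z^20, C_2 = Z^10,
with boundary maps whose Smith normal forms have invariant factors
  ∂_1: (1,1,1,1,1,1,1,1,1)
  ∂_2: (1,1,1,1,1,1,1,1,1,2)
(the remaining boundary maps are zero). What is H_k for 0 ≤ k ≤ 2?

H_0 ≅ Z^2,  H_1 ≅ Z ⊕ Z_2,  H_2 = 0.

H_0: b_0 = 11 − 0 − 9 = 2; torsion from ∂_1 factors > 1: none. So H_0 ≅ Z^2.
H_1: b_1 = 20 − 9 − 10 = 1; torsion from ∂_2 factors > 1: [2]. So H_1 ≅ Z ⊕ Z_2.
H_2: b_2 = 10 − 10 − 0 = 0; torsion from ∂_3 factors > 1: none. So H_2 ≅ 0.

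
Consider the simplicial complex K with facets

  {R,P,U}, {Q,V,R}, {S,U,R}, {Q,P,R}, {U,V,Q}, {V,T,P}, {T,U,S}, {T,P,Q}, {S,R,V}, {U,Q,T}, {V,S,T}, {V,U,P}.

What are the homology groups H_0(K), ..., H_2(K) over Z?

Take the total order P < Q < R < S < T < U < V on the vertex set. Then K (dimension 2) consists of the simplices:

  0-simplices (7): P, Q, R, S, T, U, V
  1-simplices (18): PQ, PR, PT, PU, PV, QR, QT, QU, QV, RS, RU, RV, ST, SU, SV, TU, TV, UV
  2-simplices (12): PQR, PQT, PRU, PTV, PUV, QRV, QTU, QUV, RSU, RSV, STU, STV

Hence C_0 ≅ Z^7, C_1 ≅ Z^18, C_2 ≅ Z^12.

Boundary ∂_1: C_1 → C_0 sends each edge [p,q] (with p < q) to q − p. For instance
  ∂PU = U − P.
The resulting 7×18 matrix has rank 6, and its Smith normal form has invariant factors (1,1,1,1,1,1).

Boundary ∂_2: C_2 → C_1 acts by ∂[p,q,r] = [q,r] − [p,r] + [p,q]. For instance
  ∂STU = TU − SU + ST,
  ∂RSV = SV − RV + RS.
The 18×12 boundary matrix has rank 12 and Smith normal form diag(1,1,1,1,1,1,1,1,1,1,1,2).

Now H_k = ker ∂_k / im ∂_{k+1}, so:

  H_0: rank C_0 − rank ∂_1 = 7 − 6 = 1, and the invariant factors of ∂_1 are all 1, so H_0 = Z.
  H_1: rank ker ∂_1 − rank ∂_2 = (18 − 6) − 12 = 0, and ∂_2 has invariant factor 2 > 1, so H_1 = Z/2.
  H_2: rank ker ∂_2 − rank ∂_3 = (12 − 12) − 0 = 0, and there is no ∂_3, so H_2 = 0.

As a check, the Euler characteristic is 7 − 18 + 12 = 1, which agrees with 1 − 0 + 0 = 1.

H_0 ≅ Z,  H_1 ≅ Z/2,  H_2 = 0.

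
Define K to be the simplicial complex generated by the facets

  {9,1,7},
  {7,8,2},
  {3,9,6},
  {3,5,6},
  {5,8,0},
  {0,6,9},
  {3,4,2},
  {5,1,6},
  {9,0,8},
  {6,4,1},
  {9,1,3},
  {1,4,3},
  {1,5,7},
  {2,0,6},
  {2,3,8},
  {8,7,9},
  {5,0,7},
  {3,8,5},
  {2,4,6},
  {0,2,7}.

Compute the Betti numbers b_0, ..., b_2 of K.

b_0 = 1, b_1 = 1, b_2 = 0.

Order the vertices as 0 < 1 < 2 < 3 < 4 < 5 < 6 < 7 < 8 < 9. Listing each simplex with vertices in this order, K has dimension 2 with simplices:

  0-simplices (10): [0], [1], [2], [3], [4], [5], [6], [7], [8], [9]
  1-simplices (30): (30 of them)
  2-simplices (20): (20 of them)

so the chain groups are C_0 ≅ Z^10, C_1 ≅ Z^30, C_2 ≅ Z^20.

The boundary map ∂_1: C_1 → C_0 maps an edge to its endpoints' difference, ∂[p,q] = q − p. For instance
  ∂[1,3] = [3] − [1].
As a 10×30 matrix over Z this has rank 9, with invariant factors (1,1,1,1,1,1,1,1,1).

Boundary ∂_2: C_2 → C_1 sends each 2-simplex [p,q,r] to [q,r] − [p,r] + [p,q]. For instance
  ∂[1,4,6] = [4,6] − [1,6] + [1,4],
  ∂[0,8,9] = [8,9] − [0,9] + [0,8].
This gives a 30×20 integer matrix of rank 20; reducing to Smith normal form yields diagonal entries (1,1,1,1,1,1,1,1,1,1,1,1,1,1,1,1,1,1,1,2).

Reading off H_k = ker ∂_k / im ∂_{k+1}:

  H_0: rank C_0 − rank ∂_1 = 10 − 9 = 1, and the invariant factors of ∂_1 are all 1, so H_0 ≅ Z.
  H_1: rank ker ∂_1 − rank ∂_2 = (30 − 9) − 20 = 1, and ∂_2 has invariant factor 2 > 1, so H_1 ≅ Z ⊕ Z/2.
  H_2: rank ker ∂_2 − rank ∂_3 = (20 − 20) − 0 = 0, and there is no ∂_3, so H_2 ≅ 0.

As a check, the Euler characteristic is 10 − 30 + 20 = 0, which agrees with 1 − 1 + 0 = 0.
(K is a triangulation of the Klein bottle.)

Hence the Betti numbers are b_0 = 1, b_1 = 1, b_2 = 0.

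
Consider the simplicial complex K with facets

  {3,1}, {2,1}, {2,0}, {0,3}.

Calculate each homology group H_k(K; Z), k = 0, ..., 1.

Order the vertices as 0 < 1 < 2 < 3. Listing each simplex with vertices in this order, K has dimension 1 with simplices:

  0-simplices (4): [0], [1], [2], [3]
  1-simplices (4): [0,2], [0,3], [1,2], [1,3]

Hence C_0 ≅ Z^4, C_1 ≅ Z^4.

The boundary map ∂_1: C_1 → C_0 maps an edge to its endpoints' difference, ∂[p,q] = q − p.
The 4×4 boundary matrix has rank 3 and Smith normal form diag(1,1,1).

Now H_k = ker ∂_k / im ∂_{k+1}, so:

  H_0: rank C_0 − rank ∂_1 = 4 − 3 = 1, and the invariant factors of ∂_1 are all 1, so H_0 = Z.
  H_1: rank ker ∂_1 − rank ∂_2 = (4 − 3) − 0 = 1, and there is no ∂_2, so H_1 = Z.

H_0 = Z,  H_1 = Z.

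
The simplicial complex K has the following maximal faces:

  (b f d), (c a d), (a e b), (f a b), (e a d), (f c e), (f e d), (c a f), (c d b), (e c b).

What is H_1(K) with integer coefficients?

H_1 ≅ Z_2.

We work with the vertex ordering a < b < c < d < e < f. The simplices of K, each written with vertices in increasing order, are:

  0-simplices (6): a, b, c, d, e, f
  1-simplices (15): ab, ac, ad, ae, af, bc, bd, be, bf, cd, ce, cf, de, df, ef
  2-simplices (10): abe, abf, acd, acf, ade, bcd, bce, bdf, cef, def

so the chain groups are C_0 ≅ Z^6, C_1 ≅ Z^15, C_2 ≅ Z^10.

∂_1: C_1 → C_0 maps an edge to its endpoints' difference, ∂[p,q] = q − p.
The 6×15 boundary matrix has rank 5 and Smith normal form diag(1,1,1,1,1).

Boundary ∂_2: C_2 → C_1 sends each 2-simplex [p,q,r] to [q,r] − [p,r] + [p,q]. For instance
  ∂abf = bf − af + ab,
  ∂bcd = cd − bd + bc.
The resulting 15×10 matrix has rank 10, and its Smith normal form has invariant factors (1,1,1,1,1,1,1,1,1,2).

Now H_k = ker ∂_k / im ∂_{k+1}, so:

  H_1: rank ker ∂_1 − rank ∂_2 = (15 − 5) − 10 = 0, and ∂_2 has invariant factor 2 > 1, so H_1 = Z_2.

(K is a triangulation of the real projective plane RP^2.)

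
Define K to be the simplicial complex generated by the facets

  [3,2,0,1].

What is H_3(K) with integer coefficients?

K has 4 vertices, 6 edges, 4 triangles, 1 3-simplex.
rank ∂_3 = 1, rank ∂_4 = 0 ⇒ b_3 = 1 − 1 − 0 = 0. So H_3 = 0.

H_3 ≅ 0.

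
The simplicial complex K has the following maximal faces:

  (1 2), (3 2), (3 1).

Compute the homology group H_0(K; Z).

We work with the vertex ordering 1 < 2 < 3. The simplices of K, each written with vertices in increasing order, are:

  0-simplices (3): [1], [2], [3]
  1-simplices (3): [1,2], [1,3], [2,3]

so the chain groups are C_0 ≅ Z^3, C_1 ≅ Z^3.

The boundary map ∂_1: C_1 → C_0 sends each edge [p,q] (with p < q) to q − p. For instance
  ∂[1,2] = [2] − [1].
As a 3×3 matrix over Z this has rank 2, with invariant factors (1,1).

Now H_k = ker ∂_k / im ∂_{k+1}, so:

  H_0: rank C_0 − rank ∂_1 = 3 − 2 = 1, and the invariant factors of ∂_1 are all 1, so H_0 = Z.

H_0 ≅ Z.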